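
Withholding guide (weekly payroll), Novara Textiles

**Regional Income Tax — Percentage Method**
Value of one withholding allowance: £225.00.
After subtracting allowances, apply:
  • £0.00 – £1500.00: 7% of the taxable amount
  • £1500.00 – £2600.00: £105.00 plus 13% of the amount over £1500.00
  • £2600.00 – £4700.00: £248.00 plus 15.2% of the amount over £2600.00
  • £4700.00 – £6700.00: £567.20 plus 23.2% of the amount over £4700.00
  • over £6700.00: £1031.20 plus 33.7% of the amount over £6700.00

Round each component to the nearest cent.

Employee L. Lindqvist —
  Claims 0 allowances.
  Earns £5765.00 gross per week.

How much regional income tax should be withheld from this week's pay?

£814.28

Regional Income Tax: taxable = £5765.00
  £567.20 + 23.2% × (£5765.00 − £4700.00) = £567.20 + 23.2% × £1065.00 = £814.28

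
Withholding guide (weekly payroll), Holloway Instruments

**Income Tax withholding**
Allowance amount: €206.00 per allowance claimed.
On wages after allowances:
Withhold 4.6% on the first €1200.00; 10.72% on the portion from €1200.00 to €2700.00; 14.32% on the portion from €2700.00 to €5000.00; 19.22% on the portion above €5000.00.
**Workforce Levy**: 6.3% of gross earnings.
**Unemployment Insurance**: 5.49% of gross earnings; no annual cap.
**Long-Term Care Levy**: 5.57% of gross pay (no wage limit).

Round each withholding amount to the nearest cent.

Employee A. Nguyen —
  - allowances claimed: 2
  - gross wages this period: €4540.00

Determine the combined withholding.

Income Tax: taxable = €4540.00 − 2×€206.00 = €4128.00
  €216.00 + 14.32% × (€4128.00 − €2700.00) = €216.00 + 14.32% × €1428.00 = €420.49
Workforce Levy: 6.3% × €4540.00 = €286.02
Unemployment Insurance: 5.49% × €4540.00 = €249.25
Long-Term Care Levy: 5.57% × €4540.00 = €252.88
Total: €420.49 + €286.02 + €249.25 + €252.88 = €1208.64

€1208.64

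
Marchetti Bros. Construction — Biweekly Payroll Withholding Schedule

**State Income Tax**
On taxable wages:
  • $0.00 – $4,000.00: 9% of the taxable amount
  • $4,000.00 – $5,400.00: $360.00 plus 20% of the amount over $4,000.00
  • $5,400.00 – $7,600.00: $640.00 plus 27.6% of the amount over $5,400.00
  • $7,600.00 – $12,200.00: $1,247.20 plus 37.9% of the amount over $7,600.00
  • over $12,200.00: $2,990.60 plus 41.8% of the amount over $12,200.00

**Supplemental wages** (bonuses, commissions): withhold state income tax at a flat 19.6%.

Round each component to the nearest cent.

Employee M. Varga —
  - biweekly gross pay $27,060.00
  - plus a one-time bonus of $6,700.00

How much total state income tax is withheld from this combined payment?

State Income Tax: taxable = $27,060.00
  $2,990.60 + 41.8% × ($27,060.00 − $12,200.00) = $2,990.60 + 41.8% × $14,860.00 = $9,202.08
Supplemental (19.6% flat on bonus): 19.6% × $6,700.00 = $1,313.20
Total state income tax: $9,202.08 + $1,313.20 = $10,515.28

$10,515.28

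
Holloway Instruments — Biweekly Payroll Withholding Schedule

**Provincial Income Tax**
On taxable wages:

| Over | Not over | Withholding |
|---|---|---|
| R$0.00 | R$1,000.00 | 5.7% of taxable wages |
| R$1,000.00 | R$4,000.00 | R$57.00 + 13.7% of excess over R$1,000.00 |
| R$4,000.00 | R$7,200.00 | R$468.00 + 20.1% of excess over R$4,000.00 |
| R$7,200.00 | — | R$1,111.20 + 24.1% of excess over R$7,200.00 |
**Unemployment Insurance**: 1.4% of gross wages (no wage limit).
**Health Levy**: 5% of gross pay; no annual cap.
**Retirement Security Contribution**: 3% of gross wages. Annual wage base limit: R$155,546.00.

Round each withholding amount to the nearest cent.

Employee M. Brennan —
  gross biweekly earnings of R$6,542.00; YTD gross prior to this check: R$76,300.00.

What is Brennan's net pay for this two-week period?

R$4,948.11

Provincial Income Tax: taxable = R$6,542.00
  R$468.00 + 20.1% × (R$6,542.00 − R$4,000.00) = R$468.00 + 20.1% × R$2,542.00 = R$978.94
Unemployment Insurance: 1.4% × R$6,542.00 = R$91.59
Health Levy: 5% × R$6,542.00 = R$327.10
Retirement Security Contribution: 3% × R$6,542.00 = R$196.26
Total withheld: R$978.94 + R$91.59 + R$327.10 + R$196.26 = R$1,593.89
Net pay: R$6,542.00 − R$1,593.89 = R$4,948.11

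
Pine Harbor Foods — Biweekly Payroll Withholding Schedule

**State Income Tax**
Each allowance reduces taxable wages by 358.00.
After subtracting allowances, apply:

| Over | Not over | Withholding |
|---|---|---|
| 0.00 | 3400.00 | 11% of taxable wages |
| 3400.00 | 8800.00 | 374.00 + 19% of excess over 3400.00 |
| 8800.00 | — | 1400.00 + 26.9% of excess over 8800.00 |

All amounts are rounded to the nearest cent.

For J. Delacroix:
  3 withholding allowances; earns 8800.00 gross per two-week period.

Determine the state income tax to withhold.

State Income Tax: taxable = 8800.00 − 3×358.00 = 7726.00
  374.00 + 19% × (7726.00 − 3400.00) = 374.00 + 19% × 4326.00 = 1195.94

1195.94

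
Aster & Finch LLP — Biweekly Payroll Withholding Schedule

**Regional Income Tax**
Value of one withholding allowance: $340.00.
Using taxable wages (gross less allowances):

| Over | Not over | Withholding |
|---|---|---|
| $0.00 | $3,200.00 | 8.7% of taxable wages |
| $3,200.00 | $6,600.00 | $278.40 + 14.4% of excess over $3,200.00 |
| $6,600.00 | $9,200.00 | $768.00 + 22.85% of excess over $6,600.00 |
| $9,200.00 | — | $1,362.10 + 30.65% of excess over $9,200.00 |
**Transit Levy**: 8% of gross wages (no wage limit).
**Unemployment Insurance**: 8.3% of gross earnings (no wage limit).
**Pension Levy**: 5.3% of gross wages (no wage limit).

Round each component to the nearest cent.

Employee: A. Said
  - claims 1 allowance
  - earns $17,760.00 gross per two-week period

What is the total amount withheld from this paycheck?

$7,717.69

Regional Income Tax: taxable = $17,760.00 − 1×$340.00 = $17,420.00
  $1,362.10 + 30.65% × ($17,420.00 − $9,200.00) = $1,362.10 + 30.65% × $8,220.00 = $3,881.53
Transit Levy: 8% × $17,760.00 = $1,420.80
Unemployment Insurance: 8.3% × $17,760.00 = $1,474.08
Pension Levy: 5.3% × $17,760.00 = $941.28
Total: $3,881.53 + $1,420.80 + $1,474.08 + $941.28 = $7,717.69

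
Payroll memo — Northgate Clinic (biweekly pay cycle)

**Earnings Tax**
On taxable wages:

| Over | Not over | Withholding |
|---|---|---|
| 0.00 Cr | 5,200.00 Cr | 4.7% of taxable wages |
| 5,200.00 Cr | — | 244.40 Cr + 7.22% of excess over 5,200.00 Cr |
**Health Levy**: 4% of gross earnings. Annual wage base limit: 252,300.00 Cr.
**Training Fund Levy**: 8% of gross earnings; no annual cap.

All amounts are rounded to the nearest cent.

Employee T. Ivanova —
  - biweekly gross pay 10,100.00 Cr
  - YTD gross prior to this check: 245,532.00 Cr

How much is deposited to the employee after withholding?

Earnings Tax: taxable = 10,100.00 Cr
  244.40 Cr + 7.22% × (10,100.00 Cr − 5,200.00 Cr) = 244.40 Cr + 7.22% × 4,900.00 Cr = 598.18 Cr
Health Levy: cap 252,300.00 Cr − YTD 245,532.00 Cr = 6,768.00 Cr subject; 4% × 6,768.00 Cr = 270.72 Cr
Training Fund Levy: 8% × 10,100.00 Cr = 808.00 Cr
Total withheld: 598.18 Cr + 270.72 Cr + 808.00 Cr = 1,676.90 Cr
Net pay: 10,100.00 Cr − 1,676.90 Cr = 8,423.10 Cr

8,423.10 Cr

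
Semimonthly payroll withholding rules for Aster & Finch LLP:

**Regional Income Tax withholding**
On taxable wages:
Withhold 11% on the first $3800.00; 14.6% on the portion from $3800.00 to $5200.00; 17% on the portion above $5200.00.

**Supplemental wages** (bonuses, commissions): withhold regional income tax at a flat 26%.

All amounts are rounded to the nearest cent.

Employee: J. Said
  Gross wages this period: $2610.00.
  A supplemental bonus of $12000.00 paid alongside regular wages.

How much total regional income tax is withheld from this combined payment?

$3407.10

Regional Income Tax: taxable = $2610.00
  11% × $2610.00 = $287.10
Supplemental (26% flat on bonus): 26% × $12000.00 = $3120.00
Total regional income tax: $287.10 + $3120.00 = $3407.10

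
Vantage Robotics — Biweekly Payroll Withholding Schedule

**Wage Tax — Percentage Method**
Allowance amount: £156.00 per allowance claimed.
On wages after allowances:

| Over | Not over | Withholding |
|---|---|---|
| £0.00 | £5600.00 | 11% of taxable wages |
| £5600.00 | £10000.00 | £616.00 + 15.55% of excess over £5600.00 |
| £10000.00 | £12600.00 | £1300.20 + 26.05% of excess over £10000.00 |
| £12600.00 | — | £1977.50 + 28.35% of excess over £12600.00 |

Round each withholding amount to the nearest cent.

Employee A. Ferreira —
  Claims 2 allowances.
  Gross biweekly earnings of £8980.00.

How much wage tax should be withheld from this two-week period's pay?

Wage Tax: taxable = £8980.00 − 2×£156.00 = £8668.00
  £616.00 + 15.55% × (£8668.00 − £5600.00) = £616.00 + 15.55% × £3068.00 = £1093.07

£1093.07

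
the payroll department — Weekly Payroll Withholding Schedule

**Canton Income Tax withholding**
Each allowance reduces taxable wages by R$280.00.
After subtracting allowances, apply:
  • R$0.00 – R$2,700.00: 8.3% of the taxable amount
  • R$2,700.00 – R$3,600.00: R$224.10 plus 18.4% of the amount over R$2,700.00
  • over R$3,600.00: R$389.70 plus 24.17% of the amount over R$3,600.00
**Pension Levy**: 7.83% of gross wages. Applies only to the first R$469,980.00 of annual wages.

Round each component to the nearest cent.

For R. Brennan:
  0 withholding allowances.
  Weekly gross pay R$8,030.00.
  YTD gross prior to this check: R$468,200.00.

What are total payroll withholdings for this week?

Canton Income Tax: taxable = R$8,030.00
  R$389.70 + 24.17% × (R$8,030.00 − R$3,600.00) = R$389.70 + 24.17% × R$4,430.00 = R$1,460.43
Pension Levy: cap R$469,980.00 − YTD R$468,200.00 = R$1,780.00 subject; 7.83% × R$1,780.00 = R$139.37
Total: R$1,460.43 + R$139.37 = R$1,599.80

R$1,599.80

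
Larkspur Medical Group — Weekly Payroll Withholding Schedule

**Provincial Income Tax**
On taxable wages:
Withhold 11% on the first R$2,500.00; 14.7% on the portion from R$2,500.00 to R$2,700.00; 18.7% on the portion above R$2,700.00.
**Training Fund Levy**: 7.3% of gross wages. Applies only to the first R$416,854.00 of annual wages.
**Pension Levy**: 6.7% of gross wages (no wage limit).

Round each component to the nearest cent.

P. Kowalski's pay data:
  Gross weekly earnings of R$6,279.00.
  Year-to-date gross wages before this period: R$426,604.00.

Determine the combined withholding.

Provincial Income Tax: taxable = R$6,279.00
  R$304.40 + 18.7% × (R$6,279.00 − R$2,700.00) = R$304.40 + 18.7% × R$3,579.00 = R$973.67
Training Fund Levy: YTD R$426,604.00 ≥ cap R$416,854.00 → R$0.00
Pension Levy: 6.7% × R$6,279.00 = R$420.69
Total: R$973.67 + R$0.00 + R$420.69 = R$1,394.36

R$1,394.36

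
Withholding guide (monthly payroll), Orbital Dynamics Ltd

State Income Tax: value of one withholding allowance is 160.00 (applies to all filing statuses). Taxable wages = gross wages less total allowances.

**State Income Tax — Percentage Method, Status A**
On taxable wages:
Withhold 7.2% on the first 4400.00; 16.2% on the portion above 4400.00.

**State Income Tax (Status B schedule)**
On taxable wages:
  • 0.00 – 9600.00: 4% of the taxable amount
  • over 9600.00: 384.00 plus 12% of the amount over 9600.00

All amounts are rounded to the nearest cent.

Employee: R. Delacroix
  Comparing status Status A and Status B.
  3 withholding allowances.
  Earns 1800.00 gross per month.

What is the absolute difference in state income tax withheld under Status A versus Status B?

State Income Tax (Status A): taxable = 1800.00 − 3×160.00 = 1320.00
  7.2% × 1320.00 = 95.04
State Income Tax (Status B): taxable = 1800.00 − 3×160.00 = 1320.00
  4% × 1320.00 = 52.80
Difference: |95.04 − 52.80| = 42.24 (higher under Status A)

42.24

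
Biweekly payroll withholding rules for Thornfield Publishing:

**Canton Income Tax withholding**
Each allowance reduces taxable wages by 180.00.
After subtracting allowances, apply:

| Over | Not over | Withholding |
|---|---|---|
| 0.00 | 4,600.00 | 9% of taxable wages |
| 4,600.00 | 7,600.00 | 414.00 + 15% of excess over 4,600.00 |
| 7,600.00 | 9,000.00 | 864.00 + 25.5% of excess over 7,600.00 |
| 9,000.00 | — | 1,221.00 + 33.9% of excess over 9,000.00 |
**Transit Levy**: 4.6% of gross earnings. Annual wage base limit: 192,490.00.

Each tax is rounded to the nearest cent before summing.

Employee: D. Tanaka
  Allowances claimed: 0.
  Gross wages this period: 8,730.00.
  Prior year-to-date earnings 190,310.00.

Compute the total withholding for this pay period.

1,252.43

Canton Income Tax: taxable = 8,730.00
  864.00 + 25.5% × (8,730.00 − 7,600.00) = 864.00 + 25.5% × 1,130.00 = 1,152.15
Transit Levy: cap 192,490.00 − YTD 190,310.00 = 2,180.00 subject; 4.6% × 2,180.00 = 100.28
Total: 1,152.15 + 100.28 = 1,252.43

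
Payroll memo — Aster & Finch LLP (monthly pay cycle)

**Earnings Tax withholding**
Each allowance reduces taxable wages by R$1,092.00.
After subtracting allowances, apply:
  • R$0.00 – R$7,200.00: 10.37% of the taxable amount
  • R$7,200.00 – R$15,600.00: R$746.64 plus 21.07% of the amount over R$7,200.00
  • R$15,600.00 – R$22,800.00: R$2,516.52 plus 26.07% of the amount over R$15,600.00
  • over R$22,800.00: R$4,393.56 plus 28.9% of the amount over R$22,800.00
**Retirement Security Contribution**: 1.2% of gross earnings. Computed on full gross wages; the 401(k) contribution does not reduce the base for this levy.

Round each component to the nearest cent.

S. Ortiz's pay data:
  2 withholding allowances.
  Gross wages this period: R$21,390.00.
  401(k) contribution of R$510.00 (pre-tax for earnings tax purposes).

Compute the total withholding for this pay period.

R$3,580.33

Earnings Tax: taxable = R$21,390.00 − R$510.00 − 2×R$1,092.00 = R$18,696.00
  R$2,516.52 + 26.07% × (R$18,696.00 − R$15,600.00) = R$2,516.52 + 26.07% × R$3,096.00 = R$3,323.65
Retirement Security Contribution: 1.2% × R$21,390.00 = R$256.68
Total: R$3,323.65 + R$256.68 = R$3,580.33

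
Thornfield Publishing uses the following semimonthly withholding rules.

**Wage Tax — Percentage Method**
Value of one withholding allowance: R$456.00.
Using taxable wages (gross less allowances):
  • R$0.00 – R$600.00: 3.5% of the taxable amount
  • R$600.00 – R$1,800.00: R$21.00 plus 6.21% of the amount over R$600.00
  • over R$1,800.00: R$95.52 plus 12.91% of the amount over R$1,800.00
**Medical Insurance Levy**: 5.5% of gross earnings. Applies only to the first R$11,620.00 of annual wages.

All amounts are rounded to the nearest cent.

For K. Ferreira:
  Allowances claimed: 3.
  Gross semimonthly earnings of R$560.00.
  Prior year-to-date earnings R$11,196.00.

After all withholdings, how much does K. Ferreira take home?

Wage Tax: taxable = R$560.00 − 3×R$456.00 = R$-808.00
  Taxable ≤ 0 → R$0.00
Medical Insurance Levy: cap R$11,620.00 − YTD R$11,196.00 = R$424.00 subject; 5.5% × R$424.00 = R$23.32
Total withheld: R$0.00 + R$23.32 = R$23.32
Net pay: R$560.00 − R$23.32 = R$536.68

R$536.68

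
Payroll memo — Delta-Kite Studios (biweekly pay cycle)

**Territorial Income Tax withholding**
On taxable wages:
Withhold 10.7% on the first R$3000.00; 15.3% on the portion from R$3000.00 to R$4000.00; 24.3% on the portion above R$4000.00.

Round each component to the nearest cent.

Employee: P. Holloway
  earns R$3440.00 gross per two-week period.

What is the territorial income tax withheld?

Territorial Income Tax: taxable = R$3440.00
  R$321.00 + 15.3% × (R$3440.00 − R$3000.00) = R$321.00 + 15.3% × R$440.00 = R$388.32

R$388.32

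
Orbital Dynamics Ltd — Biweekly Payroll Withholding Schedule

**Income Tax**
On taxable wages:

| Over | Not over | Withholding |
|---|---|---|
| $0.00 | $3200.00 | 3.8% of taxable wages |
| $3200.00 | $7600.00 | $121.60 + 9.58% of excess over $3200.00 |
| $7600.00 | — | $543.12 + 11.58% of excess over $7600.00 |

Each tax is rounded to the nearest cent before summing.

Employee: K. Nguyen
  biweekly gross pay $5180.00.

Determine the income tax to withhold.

Income Tax: taxable = $5180.00
  $121.60 + 9.58% × ($5180.00 − $3200.00) = $121.60 + 9.58% × $1980.00 = $311.28

$311.28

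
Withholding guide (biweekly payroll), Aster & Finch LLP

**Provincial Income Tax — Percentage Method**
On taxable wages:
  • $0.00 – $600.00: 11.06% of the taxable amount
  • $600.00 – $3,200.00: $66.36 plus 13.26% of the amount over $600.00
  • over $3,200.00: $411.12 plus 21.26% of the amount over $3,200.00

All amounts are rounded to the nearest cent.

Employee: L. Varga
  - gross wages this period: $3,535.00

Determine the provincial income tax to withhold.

$482.34

Provincial Income Tax: taxable = $3,535.00
  $411.12 + 21.26% × ($3,535.00 − $3,200.00) = $411.12 + 21.26% × $335.00 = $482.34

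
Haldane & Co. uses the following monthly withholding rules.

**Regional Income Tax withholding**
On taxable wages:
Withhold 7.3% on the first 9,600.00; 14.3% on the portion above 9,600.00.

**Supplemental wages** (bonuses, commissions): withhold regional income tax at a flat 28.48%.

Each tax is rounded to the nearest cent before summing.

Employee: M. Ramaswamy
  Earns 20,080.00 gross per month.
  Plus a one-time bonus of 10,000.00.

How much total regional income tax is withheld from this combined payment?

5,047.44

Regional Income Tax: taxable = 20,080.00
  700.80 + 14.3% × (20,080.00 − 9,600.00) = 700.80 + 14.3% × 10,480.00 = 2,199.44
Supplemental (28.48% flat on bonus): 28.48% × 10,000.00 = 2,848.00
Total regional income tax: 2,199.44 + 2,848.00 = 5,047.44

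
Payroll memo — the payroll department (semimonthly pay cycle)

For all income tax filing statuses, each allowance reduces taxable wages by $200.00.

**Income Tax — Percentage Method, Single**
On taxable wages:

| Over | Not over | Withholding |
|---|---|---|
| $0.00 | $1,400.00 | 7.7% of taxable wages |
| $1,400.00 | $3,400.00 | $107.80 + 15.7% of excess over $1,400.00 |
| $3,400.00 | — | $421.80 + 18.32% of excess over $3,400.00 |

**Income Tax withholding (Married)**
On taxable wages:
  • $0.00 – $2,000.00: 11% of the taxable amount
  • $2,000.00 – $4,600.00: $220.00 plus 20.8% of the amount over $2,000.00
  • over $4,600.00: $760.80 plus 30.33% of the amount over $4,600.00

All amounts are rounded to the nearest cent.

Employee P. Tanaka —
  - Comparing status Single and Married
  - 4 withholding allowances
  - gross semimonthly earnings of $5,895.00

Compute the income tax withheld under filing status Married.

$910.93

Income Tax (Married): taxable = $5,895.00 − 4×$200.00 = $5,095.00
  $760.80 + 30.33% × ($5,095.00 − $4,600.00) = $760.80 + 30.33% × $495.00 = $910.93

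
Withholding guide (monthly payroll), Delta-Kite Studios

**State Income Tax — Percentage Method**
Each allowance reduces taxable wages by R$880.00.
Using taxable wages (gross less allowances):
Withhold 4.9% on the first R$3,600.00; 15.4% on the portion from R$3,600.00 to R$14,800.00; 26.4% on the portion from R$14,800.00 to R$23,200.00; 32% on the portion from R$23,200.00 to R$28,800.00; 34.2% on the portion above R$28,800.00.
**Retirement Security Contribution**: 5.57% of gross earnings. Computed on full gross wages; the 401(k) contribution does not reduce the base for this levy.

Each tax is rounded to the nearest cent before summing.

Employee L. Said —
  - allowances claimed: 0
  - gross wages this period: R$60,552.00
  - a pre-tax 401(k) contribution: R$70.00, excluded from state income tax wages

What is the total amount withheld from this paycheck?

State Income Tax: taxable = R$60,552.00 − R$70.00 = R$60,482.00
  R$5,910.80 + 34.2% × (R$60,482.00 − R$28,800.00) = R$5,910.80 + 34.2% × R$31,682.00 = R$16,746.04
Retirement Security Contribution: 5.57% × R$60,552.00 = R$3,372.75
Total: R$16,746.04 + R$3,372.75 = R$20,118.79

R$20,118.79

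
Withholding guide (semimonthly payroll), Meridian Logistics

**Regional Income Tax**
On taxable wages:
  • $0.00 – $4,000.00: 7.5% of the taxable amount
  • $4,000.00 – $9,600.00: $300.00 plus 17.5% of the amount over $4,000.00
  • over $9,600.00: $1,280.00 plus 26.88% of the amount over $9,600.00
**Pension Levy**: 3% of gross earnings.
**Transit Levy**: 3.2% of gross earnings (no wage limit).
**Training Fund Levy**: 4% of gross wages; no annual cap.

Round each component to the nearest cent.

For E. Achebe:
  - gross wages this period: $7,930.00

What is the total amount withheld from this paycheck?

$1,796.61

Regional Income Tax: taxable = $7,930.00
  $300.00 + 17.5% × ($7,930.00 − $4,000.00) = $300.00 + 17.5% × $3,930.00 = $987.75
Pension Levy: 3% × $7,930.00 = $237.90
Transit Levy: 3.2% × $7,930.00 = $253.76
Training Fund Levy: 4% × $7,930.00 = $317.20
Total: $987.75 + $237.90 + $253.76 + $317.20 = $1,796.61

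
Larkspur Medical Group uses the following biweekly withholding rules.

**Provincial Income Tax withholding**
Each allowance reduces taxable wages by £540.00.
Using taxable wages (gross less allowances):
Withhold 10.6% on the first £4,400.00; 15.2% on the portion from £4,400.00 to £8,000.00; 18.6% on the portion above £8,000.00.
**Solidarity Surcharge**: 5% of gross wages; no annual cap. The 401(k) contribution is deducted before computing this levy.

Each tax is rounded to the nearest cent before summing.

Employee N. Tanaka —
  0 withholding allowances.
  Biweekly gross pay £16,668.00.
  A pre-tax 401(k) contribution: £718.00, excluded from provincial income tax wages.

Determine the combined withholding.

£3,289.80

Provincial Income Tax: taxable = £16,668.00 − £718.00 = £15,950.00
  £1,013.60 + 18.6% × (£15,950.00 − £8,000.00) = £1,013.60 + 18.6% × £7,950.00 = £2,492.30
Solidarity Surcharge: 5% × £15,950.00 = £797.50
Total: £2,492.30 + £797.50 = £3,289.80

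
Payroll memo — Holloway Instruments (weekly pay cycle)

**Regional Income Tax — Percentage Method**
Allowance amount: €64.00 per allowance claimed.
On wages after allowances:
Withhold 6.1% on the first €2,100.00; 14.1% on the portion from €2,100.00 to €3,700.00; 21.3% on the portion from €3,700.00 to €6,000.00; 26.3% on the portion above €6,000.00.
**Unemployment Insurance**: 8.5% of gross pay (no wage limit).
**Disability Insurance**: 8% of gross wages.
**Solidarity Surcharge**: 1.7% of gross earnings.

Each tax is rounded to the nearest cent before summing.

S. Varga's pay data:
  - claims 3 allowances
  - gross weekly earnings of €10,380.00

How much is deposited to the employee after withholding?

€6,545.80

Regional Income Tax: taxable = €10,380.00 − 3×€64.00 = €10,188.00
  €843.60 + 26.3% × (€10,188.00 − €6,000.00) = €843.60 + 26.3% × €4,188.00 = €1,945.04
Unemployment Insurance: 8.5% × €10,380.00 = €882.30
Disability Insurance: 8% × €10,380.00 = €830.40
Solidarity Surcharge: 1.7% × €10,380.00 = €176.46
Total withheld: €1,945.04 + €882.30 + €830.40 + €176.46 = €3,834.20
Net pay: €10,380.00 − €3,834.20 = €6,545.80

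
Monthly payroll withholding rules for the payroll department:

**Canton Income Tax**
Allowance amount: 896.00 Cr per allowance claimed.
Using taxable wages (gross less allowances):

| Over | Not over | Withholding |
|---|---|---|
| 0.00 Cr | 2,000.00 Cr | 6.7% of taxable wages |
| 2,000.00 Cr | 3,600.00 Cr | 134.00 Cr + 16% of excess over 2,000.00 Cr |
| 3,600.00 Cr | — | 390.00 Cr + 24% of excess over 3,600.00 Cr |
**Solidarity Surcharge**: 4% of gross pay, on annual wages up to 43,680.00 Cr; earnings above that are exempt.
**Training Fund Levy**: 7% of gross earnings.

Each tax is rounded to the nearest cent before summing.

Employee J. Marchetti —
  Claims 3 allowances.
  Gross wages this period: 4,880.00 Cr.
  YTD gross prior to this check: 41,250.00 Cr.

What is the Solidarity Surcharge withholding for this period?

Solidarity Surcharge: cap 43,680.00 Cr − YTD 41,250.00 Cr = 2,430.00 Cr subject; 4% × 2,430.00 Cr = 97.20 Cr

97.20 Cr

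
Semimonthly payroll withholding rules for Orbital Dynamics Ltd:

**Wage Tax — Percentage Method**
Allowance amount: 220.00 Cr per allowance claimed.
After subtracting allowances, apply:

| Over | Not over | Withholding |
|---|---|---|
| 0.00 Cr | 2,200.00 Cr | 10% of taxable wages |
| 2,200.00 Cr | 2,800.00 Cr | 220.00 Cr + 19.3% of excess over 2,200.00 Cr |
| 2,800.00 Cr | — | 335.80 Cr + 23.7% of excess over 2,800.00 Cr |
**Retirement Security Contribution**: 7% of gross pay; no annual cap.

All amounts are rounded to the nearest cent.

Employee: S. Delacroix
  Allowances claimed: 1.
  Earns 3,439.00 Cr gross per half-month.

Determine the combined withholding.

Wage Tax: taxable = 3,439.00 Cr − 1×220.00 Cr = 3,219.00 Cr
  335.80 Cr + 23.7% × (3,219.00 Cr − 2,800.00 Cr) = 335.80 Cr + 23.7% × 419.00 Cr = 435.10 Cr
Retirement Security Contribution: 7% × 3,439.00 Cr = 240.73 Cr
Total: 435.10 Cr + 240.73 Cr = 675.83 Cr

675.83 Cr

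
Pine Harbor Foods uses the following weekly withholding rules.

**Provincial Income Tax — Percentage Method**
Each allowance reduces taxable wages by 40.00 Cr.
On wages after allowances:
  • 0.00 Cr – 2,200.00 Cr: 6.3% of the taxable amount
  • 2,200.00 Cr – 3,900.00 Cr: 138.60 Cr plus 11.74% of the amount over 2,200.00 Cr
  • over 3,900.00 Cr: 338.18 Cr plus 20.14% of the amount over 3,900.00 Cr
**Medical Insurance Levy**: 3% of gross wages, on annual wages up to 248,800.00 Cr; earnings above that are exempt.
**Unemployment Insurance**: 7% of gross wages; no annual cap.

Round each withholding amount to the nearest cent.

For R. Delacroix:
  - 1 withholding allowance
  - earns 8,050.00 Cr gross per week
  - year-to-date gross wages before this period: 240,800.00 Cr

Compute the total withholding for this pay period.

Provincial Income Tax: taxable = 8,050.00 Cr − 1×40.00 Cr = 8,010.00 Cr
  338.18 Cr + 20.14% × (8,010.00 Cr − 3,900.00 Cr) = 338.18 Cr + 20.14% × 4,110.00 Cr = 1,165.93 Cr
Medical Insurance Levy: cap 248,800.00 Cr − YTD 240,800.00 Cr = 8,000.00 Cr subject; 3% × 8,000.00 Cr = 240.00 Cr
Unemployment Insurance: 7% × 8,050.00 Cr = 563.50 Cr
Total: 1,165.93 Cr + 240.00 Cr + 563.50 Cr = 1,969.43 Cr

1,969.43 Cr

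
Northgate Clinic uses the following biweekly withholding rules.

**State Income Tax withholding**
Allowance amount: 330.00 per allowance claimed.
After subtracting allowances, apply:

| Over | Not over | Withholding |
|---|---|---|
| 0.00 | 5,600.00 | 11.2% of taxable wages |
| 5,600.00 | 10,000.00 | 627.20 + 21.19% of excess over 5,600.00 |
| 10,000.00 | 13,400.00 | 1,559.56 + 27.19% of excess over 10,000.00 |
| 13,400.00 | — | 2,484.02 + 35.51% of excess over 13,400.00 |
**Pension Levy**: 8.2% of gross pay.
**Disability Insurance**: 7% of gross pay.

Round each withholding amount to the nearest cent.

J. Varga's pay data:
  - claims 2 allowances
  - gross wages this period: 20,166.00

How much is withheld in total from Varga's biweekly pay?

State Income Tax: taxable = 20,166.00 − 2×330.00 = 19,506.00
  2,484.02 + 35.51% × (19,506.00 − 13,400.00) = 2,484.02 + 35.51% × 6,106.00 = 4,652.26
Pension Levy: 8.2% × 20,166.00 = 1,653.61
Disability Insurance: 7% × 20,166.00 = 1,411.62
Total: 4,652.26 + 1,653.61 + 1,411.62 = 7,717.49

7,717.49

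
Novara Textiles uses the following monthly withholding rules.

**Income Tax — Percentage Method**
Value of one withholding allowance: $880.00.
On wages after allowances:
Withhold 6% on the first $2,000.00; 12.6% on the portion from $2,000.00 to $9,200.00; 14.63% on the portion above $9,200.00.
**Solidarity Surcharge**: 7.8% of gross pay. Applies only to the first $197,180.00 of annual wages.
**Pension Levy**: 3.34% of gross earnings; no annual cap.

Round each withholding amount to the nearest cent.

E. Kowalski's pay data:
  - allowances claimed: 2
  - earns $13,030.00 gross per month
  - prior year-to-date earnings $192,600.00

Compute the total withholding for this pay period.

$2,122.48

Income Tax: taxable = $13,030.00 − 2×$880.00 = $11,270.00
  $1,027.20 + 14.63% × ($11,270.00 − $9,200.00) = $1,027.20 + 14.63% × $2,070.00 = $1,330.04
Solidarity Surcharge: cap $197,180.00 − YTD $192,600.00 = $4,580.00 subject; 7.8% × $4,580.00 = $357.24
Pension Levy: 3.34% × $13,030.00 = $435.20
Total: $1,330.04 + $357.24 + $435.20 = $2,122.48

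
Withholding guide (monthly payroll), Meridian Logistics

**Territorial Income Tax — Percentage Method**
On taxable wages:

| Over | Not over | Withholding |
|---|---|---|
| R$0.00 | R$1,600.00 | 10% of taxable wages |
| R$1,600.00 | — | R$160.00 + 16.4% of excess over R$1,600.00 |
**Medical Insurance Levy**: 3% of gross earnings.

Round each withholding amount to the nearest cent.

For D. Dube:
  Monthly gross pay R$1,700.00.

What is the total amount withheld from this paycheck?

Territorial Income Tax: taxable = R$1,700.00
  R$160.00 + 16.4% × (R$1,700.00 − R$1,600.00) = R$160.00 + 16.4% × R$100.00 = R$176.40
Medical Insurance Levy: 3% × R$1,700.00 = R$51.00
Total: R$176.40 + R$51.00 = R$227.40

R$227.40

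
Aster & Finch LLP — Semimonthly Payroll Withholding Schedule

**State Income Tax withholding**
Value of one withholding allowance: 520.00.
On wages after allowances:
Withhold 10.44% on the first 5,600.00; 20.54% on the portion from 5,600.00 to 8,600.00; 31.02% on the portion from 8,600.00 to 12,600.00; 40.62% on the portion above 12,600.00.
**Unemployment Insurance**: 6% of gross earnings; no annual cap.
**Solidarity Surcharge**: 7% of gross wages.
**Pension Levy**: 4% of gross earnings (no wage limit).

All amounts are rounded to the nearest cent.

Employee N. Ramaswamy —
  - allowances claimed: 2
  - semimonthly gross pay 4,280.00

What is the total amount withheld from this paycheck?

1,065.86

State Income Tax: taxable = 4,280.00 − 2×520.00 = 3,240.00
  10.44% × 3,240.00 = 338.26
Unemployment Insurance: 6% × 4,280.00 = 256.80
Solidarity Surcharge: 7% × 4,280.00 = 299.60
Pension Levy: 4% × 4,280.00 = 171.20
Total: 338.26 + 256.80 + 299.60 + 171.20 = 1,065.86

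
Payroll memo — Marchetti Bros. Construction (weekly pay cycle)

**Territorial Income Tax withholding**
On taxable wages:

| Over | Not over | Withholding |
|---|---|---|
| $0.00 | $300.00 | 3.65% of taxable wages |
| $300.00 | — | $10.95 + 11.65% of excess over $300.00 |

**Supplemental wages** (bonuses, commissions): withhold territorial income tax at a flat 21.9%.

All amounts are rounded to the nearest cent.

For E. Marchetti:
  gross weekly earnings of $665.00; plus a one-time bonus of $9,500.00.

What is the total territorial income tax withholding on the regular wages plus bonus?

Territorial Income Tax: taxable = $665.00
  $10.95 + 11.65% × ($665.00 − $300.00) = $10.95 + 11.65% × $365.00 = $53.47
Supplemental (21.9% flat on bonus): 21.9% × $9,500.00 = $2,080.50
Total territorial income tax: $53.47 + $2,080.50 = $2,133.97

$2,133.97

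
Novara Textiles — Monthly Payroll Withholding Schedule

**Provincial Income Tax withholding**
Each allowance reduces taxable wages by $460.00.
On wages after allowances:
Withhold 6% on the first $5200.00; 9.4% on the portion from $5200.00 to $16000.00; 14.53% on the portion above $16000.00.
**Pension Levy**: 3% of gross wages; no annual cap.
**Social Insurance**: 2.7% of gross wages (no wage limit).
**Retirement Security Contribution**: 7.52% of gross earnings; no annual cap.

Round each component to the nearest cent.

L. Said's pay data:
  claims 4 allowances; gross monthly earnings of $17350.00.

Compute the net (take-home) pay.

Provincial Income Tax: taxable = $17350.00 − 4×$460.00 = $15510.00
  $312.00 + 9.4% × ($15510.00 − $5200.00) = $312.00 + 9.4% × $10310.00 = $1281.14
Pension Levy: 3% × $17350.00 = $520.50
Social Insurance: 2.7% × $17350.00 = $468.45
Retirement Security Contribution: 7.52% × $17350.00 = $1304.72
Total withheld: $1281.14 + $520.50 + $468.45 + $1304.72 = $3574.81
Net pay: $17350.00 − $3574.81 = $13775.19

$13775.19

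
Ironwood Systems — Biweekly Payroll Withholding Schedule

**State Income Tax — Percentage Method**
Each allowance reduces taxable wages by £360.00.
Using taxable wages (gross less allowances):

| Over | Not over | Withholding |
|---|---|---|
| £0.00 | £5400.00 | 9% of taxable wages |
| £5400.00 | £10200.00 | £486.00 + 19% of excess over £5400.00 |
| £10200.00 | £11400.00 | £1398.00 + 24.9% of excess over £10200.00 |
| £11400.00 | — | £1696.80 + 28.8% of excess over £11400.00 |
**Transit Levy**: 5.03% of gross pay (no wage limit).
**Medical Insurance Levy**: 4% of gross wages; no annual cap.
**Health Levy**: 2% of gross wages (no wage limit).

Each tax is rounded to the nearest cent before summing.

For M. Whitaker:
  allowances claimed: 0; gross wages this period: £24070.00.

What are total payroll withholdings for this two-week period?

£8000.68

State Income Tax: taxable = £24070.00
  £1696.80 + 28.8% × (£24070.00 − £11400.00) = £1696.80 + 28.8% × £12670.00 = £5345.76
Transit Levy: 5.03% × £24070.00 = £1210.72
Medical Insurance Levy: 4% × £24070.00 = £962.80
Health Levy: 2% × £24070.00 = £481.40
Total: £5345.76 + £1210.72 + £962.80 + £481.40 = £8000.68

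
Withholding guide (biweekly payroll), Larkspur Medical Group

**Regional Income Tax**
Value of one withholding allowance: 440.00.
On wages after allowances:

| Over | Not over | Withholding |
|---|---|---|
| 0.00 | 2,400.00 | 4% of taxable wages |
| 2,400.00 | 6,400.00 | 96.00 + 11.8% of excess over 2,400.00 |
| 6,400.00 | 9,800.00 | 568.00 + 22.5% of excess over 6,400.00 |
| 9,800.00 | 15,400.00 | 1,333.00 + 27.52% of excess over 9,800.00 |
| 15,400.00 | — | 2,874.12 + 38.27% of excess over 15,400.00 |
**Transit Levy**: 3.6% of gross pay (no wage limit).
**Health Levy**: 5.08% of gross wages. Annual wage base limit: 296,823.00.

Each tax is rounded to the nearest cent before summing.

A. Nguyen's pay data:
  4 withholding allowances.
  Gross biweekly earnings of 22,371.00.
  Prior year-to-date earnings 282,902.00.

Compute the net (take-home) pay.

15,990.08

Regional Income Tax: taxable = 22,371.00 − 4×440.00 = 20,611.00
  2,874.12 + 38.27% × (20,611.00 − 15,400.00) = 2,874.12 + 38.27% × 5,211.00 = 4,868.37
Transit Levy: 3.6% × 22,371.00 = 805.36
Health Levy: cap 296,823.00 − YTD 282,902.00 = 13,921.00 subject; 5.08% × 13,921.00 = 707.19
Total withheld: 4,868.37 + 805.36 + 707.19 = 6,380.92
Net pay: 22,371.00 − 6,380.92 = 15,990.08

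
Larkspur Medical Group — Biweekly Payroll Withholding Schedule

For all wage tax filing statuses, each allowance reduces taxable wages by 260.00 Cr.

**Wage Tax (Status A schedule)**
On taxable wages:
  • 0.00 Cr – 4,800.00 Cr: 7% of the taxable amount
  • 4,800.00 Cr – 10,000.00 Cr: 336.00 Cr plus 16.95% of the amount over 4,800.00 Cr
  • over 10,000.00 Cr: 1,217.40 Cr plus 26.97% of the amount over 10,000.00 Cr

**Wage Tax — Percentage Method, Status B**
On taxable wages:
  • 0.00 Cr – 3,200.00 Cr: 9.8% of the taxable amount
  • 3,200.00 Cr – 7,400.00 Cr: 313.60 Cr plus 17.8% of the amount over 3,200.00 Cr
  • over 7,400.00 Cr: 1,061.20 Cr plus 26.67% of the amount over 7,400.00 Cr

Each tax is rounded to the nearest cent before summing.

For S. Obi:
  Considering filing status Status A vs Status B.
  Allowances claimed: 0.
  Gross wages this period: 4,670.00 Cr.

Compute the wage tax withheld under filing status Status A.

326.90 Cr

Wage Tax (Status A): taxable = 4,670.00 Cr
  7% × 4,670.00 Cr = 326.90 Cr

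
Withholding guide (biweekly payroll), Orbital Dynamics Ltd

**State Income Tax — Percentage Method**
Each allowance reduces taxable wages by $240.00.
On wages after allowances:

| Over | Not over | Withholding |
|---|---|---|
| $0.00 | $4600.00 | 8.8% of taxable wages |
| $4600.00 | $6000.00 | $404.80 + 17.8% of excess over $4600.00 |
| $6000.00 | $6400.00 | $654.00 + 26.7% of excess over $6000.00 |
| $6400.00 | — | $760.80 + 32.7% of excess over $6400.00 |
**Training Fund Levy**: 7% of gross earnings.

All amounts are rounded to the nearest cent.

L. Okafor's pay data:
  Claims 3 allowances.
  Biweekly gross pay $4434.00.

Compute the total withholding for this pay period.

$637.21

State Income Tax: taxable = $4434.00 − 3×$240.00 = $3714.00
  8.8% × $3714.00 = $326.83
Training Fund Levy: 7% × $4434.00 = $310.38
Total: $326.83 + $310.38 = $637.21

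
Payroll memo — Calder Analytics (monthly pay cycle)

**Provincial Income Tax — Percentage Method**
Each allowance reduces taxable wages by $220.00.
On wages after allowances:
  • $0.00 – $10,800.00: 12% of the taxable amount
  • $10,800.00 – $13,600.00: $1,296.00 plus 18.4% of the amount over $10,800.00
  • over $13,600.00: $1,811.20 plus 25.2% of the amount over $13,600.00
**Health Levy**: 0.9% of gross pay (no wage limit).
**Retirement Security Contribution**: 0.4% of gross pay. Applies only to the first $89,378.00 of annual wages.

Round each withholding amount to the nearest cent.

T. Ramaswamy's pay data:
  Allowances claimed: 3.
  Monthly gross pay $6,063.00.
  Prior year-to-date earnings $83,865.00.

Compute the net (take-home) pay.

Provincial Income Tax: taxable = $6,063.00 − 3×$220.00 = $5,403.00
  12% × $5,403.00 = $648.36
Health Levy: 0.9% × $6,063.00 = $54.57
Retirement Security Contribution: cap $89,378.00 − YTD $83,865.00 = $5,513.00 subject; 0.4% × $5,513.00 = $22.05
Total withheld: $648.36 + $54.57 + $22.05 = $724.98
Net pay: $6,063.00 − $724.98 = $5,338.02

$5,338.02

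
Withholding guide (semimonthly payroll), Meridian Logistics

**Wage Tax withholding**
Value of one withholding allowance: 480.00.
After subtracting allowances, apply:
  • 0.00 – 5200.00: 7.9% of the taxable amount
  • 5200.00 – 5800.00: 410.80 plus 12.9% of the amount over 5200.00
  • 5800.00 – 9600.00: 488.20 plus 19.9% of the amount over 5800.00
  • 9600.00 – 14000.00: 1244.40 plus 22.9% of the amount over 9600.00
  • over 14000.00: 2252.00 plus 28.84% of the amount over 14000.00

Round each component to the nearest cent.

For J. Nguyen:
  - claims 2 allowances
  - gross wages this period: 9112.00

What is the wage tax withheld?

Wage Tax: taxable = 9112.00 − 2×480.00 = 8152.00
  488.20 + 19.9% × (8152.00 − 5800.00) = 488.20 + 19.9% × 2352.00 = 956.25

956.25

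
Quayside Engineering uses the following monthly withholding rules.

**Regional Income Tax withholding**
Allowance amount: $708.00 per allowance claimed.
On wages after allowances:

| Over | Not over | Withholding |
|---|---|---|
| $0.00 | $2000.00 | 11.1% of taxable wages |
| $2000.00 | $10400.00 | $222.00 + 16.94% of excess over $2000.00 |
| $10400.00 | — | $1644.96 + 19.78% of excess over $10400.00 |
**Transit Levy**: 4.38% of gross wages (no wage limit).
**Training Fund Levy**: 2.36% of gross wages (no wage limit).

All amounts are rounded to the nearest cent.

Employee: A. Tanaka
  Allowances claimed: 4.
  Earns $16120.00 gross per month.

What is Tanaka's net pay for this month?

Regional Income Tax: taxable = $16120.00 − 4×$708.00 = $13288.00
  $1644.96 + 19.78% × ($13288.00 − $10400.00) = $1644.96 + 19.78% × $2888.00 = $2216.21
Transit Levy: 4.38% × $16120.00 = $706.06
Training Fund Levy: 2.36% × $16120.00 = $380.43
Total withheld: $2216.21 + $706.06 + $380.43 = $3302.70
Net pay: $16120.00 − $3302.70 = $12817.30

$12817.30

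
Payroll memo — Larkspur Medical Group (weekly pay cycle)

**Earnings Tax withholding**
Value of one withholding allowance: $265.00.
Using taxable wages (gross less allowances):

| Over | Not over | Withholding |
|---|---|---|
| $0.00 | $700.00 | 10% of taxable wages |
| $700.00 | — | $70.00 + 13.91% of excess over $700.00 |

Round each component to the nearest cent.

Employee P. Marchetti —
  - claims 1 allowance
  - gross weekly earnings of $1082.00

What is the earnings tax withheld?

Earnings Tax: taxable = $1082.00 − 1×$265.00 = $817.00
  $70.00 + 13.91% × ($817.00 − $700.00) = $70.00 + 13.91% × $117.00 = $86.27

$86.27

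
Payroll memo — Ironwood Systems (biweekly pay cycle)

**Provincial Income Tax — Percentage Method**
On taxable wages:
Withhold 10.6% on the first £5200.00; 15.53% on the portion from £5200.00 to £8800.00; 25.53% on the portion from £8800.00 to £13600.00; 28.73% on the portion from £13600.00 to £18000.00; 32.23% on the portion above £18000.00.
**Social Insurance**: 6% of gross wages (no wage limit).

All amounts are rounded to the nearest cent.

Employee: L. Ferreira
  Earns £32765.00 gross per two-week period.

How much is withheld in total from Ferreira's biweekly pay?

£10324.50

Provincial Income Tax: taxable = £32765.00
  £3599.84 + 32.23% × (£32765.00 − £18000.00) = £3599.84 + 32.23% × £14765.00 = £8358.60
Social Insurance: 6% × £32765.00 = £1965.90
Total: £8358.60 + £1965.90 = £10324.50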